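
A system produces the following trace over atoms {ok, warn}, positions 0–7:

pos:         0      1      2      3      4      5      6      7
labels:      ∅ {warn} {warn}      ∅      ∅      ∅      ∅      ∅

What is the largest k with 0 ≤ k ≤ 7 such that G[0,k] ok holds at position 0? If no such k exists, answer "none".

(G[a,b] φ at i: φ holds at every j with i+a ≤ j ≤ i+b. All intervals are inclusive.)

ok must hold from j=0 onward; find where it first fails.
  j=0: fails → no k works.

none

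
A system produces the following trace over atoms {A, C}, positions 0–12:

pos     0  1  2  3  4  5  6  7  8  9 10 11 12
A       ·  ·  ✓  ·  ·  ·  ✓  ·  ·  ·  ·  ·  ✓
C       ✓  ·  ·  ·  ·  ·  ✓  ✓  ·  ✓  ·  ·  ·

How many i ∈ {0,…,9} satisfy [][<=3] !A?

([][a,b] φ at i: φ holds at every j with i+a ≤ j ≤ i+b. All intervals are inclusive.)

Evaluate at each i in [0,9]:
  i=0: ✗ (fails at j=2)
  i=1: ✗ (fails at j=2)
  i=2: ✗ (fails at j=2)
  i=3: ✗ (fails at j=6)
  i=4: ✗ (fails at j=6)
  i=5: ✗ (fails at j=6)
  i=6: ✗ (fails at j=6)
  i=7: ✓ (all of [7,10])
  i=8: ✓ (all of [8,11])
  i=9: ✗ (fails at j=12)
Positions where it holds: {7, 8} → 2.

2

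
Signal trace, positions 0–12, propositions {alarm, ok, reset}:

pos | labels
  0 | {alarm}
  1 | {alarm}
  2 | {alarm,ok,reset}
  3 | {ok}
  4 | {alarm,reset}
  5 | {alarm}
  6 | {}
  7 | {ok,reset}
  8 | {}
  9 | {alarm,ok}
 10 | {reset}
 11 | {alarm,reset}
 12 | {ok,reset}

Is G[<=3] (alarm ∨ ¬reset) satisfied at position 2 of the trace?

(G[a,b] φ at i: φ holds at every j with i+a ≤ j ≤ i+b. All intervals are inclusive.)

Check (alarm ∨ ¬reset) at every j in [2,5]:
  j=2: true
  j=3: true
  j=4: true
  j=5: true
All positions satisfy it → formula holds.

Yes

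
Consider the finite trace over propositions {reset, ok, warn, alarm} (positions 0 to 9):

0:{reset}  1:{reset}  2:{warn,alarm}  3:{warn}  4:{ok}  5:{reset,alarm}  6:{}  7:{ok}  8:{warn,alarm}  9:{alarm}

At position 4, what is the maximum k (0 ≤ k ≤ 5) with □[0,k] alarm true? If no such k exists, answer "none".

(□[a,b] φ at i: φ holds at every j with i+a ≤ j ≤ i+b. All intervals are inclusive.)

none

alarm must hold from j=4 onward; find where it first fails.
  j=4: fails → no k works.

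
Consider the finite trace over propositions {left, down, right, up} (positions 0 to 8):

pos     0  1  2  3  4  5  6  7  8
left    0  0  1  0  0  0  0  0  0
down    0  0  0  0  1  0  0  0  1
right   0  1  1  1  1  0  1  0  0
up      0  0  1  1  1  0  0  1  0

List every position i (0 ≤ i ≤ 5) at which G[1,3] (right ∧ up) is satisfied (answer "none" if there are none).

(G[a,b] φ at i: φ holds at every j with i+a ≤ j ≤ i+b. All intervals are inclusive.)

Evaluate at each i in [0,5]:
  i=0: ✗ (fails at j=1)
  i=1: ✓ (all of [2,4])
  i=2: ✗ (fails at j=5)
  i=3: ✗ (fails at j=5)
  i=4: ✗ (fails at j=5)
  i=5: ✗ (fails at j=6)

1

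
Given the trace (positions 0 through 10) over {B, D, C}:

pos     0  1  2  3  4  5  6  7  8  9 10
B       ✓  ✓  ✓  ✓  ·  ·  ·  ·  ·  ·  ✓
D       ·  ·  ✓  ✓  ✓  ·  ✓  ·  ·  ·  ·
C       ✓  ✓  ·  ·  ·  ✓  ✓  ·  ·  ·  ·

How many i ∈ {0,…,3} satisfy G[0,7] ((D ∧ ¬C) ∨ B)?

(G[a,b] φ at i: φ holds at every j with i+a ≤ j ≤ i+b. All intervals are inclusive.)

0

Evaluate at each i in [0,3]:
  i=0: ✗ (fails at j=5)
  i=1: ✗ (fails at j=5)
  i=2: ✗ (fails at j=5)
  i=3: ✗ (fails at j=5)
Positions where it holds: {} → 0.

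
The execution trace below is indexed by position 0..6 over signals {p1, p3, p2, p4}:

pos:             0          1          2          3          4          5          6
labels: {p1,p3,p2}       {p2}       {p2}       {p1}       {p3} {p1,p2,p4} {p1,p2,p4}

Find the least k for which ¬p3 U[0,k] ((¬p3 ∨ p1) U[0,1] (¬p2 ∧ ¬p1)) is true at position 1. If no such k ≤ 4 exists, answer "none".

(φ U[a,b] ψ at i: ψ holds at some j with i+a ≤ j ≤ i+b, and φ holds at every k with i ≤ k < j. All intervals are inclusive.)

Need earliest j ≥ 1 with ((¬p3 ∨ p1) U[0,1] (¬p2 ∧ ¬p1)), and ¬p3 at every k in [1,j-1].
  j=1: rhs fails.
  j=2: rhs fails.
  j=3: rhs holds; lhs holds on [1,2]. k = 2.

2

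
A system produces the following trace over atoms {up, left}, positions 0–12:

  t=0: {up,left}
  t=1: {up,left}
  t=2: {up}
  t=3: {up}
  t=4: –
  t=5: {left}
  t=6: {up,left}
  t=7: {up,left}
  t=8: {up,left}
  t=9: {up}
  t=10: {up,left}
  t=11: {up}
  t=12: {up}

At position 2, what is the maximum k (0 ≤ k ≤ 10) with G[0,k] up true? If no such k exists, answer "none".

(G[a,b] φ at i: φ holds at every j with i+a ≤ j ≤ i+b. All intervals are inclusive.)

1

up must hold from j=2 onward; find where it first fails.
  j=2: holds
  j=3: holds
  j=4: fails
Holds on [2,3], so largest k = 1.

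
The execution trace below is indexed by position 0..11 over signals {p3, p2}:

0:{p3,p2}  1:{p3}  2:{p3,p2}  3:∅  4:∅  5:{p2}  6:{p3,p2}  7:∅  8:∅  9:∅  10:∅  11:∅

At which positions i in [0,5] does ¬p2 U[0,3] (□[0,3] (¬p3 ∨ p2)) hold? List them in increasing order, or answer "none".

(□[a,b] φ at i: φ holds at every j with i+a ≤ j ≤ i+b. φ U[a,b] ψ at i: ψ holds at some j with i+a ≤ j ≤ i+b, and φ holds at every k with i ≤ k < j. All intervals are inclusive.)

1, 2, 3, 4, 5

Evaluate at each i in [0,5]:
  i=0: ✗ (lhs fails at k=0 before rhs at j=2)
  i=1: ✓ (rhs at j=2; lhs holds on [1,1])
  i=2: ✓ (rhs at j=2)
  i=3: ✓ (rhs at j=3)
  i=4: ✓ (rhs at j=4)
  i=5: ✓ (rhs at j=5)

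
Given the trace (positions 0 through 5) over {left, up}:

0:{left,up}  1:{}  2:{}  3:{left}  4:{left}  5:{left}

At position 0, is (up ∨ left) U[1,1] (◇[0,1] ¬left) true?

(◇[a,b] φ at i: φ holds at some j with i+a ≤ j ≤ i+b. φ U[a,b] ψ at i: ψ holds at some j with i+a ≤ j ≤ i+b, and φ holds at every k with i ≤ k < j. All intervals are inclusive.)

Holds

Need some j in [1,1] with ◇[0,1] ¬left, and (up ∨ left) at every k in [0,j-1].
  j=1: ◇[0,1] ¬left holds; (up ∨ left) holds at every k in [0,0] → satisfied.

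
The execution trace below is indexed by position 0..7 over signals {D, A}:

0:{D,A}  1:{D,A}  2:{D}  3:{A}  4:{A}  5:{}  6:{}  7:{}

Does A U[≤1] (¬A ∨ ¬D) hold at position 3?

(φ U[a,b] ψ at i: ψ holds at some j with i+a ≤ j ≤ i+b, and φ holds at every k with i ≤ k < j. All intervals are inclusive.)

Need some j in [3,4] with (¬A ∨ ¬D), and A at every k in [3,j-1].
  j=3: (¬A ∨ ¬D) holds; no prefix to check → satisfied.

Holds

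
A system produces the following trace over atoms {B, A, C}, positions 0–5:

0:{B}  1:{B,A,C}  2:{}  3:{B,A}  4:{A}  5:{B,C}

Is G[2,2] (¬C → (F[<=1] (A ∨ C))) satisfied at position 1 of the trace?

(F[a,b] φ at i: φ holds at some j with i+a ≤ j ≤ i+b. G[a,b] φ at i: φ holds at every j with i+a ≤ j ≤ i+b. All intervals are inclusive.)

Check (¬C → (F[<=1] (A ∨ C))) at every j in [3,3]:
  j=3: antecedent true; consequent holds (witness at 3) → ✓
All positions satisfy it → formula holds.

True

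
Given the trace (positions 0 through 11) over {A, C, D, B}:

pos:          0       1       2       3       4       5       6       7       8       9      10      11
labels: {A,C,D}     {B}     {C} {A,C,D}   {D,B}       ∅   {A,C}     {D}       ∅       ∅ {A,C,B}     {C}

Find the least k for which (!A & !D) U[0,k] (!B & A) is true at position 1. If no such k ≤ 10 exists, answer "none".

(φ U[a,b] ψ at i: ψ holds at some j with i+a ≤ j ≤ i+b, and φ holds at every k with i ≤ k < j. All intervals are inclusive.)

2

Need earliest j ≥ 1 with (!B & A), and (!A & !D) at every k in [1,j-1].
  j=1: rhs fails.
  j=2: rhs fails.
  j=3: rhs holds; lhs holds on [1,2]. k = 2.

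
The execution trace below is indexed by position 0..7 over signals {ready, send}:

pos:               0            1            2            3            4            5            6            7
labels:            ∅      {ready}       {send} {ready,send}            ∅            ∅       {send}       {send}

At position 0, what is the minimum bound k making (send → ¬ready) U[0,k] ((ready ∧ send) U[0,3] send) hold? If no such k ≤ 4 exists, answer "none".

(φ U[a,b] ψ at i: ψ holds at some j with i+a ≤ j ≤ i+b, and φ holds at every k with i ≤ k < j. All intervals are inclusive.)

Need earliest j ≥ 0 with ((ready ∧ send) U[0,3] send), and (send → ¬ready) at every k in [0,j-1].
  j=0: rhs fails.
  j=1: rhs fails.
  j=2: rhs holds; lhs holds on [0,1]. k = 2.

2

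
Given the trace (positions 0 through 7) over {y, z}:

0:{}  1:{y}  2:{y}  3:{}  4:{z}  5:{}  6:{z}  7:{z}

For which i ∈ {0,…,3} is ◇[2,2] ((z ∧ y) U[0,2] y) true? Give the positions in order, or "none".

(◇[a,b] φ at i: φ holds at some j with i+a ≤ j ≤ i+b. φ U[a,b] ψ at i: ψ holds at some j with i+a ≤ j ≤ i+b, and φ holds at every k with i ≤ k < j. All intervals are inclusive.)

Evaluate at each i in [0,3]:
  i=0: ✓ (witness j=2)
  i=1: ✗ (none in [3,3])
  i=2: ✗ (none in [4,4])
  i=3: ✗ (none in [5,5])

0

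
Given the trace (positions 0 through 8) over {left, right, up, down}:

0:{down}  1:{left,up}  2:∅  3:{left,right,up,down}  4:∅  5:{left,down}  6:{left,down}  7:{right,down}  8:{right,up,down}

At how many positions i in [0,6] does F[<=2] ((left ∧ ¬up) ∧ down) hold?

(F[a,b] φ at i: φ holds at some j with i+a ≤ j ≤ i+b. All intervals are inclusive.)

4

Evaluate at each i in [0,6]:
  i=0: ✗ (none in [0,2])
  i=1: ✗ (none in [1,3])
  i=2: ✗ (none in [2,4])
  i=3: ✓ (witness j=5)
  i=4: ✓ (witness j=5)
  i=5: ✓ (witness j=5)
  i=6: ✓ (witness j=6)
Positions where it holds: {3, 4, 5, 6} → 4.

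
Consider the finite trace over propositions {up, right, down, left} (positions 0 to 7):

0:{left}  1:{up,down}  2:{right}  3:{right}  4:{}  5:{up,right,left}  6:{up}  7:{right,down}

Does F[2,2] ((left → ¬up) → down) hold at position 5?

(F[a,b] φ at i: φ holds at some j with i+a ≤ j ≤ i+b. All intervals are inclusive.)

Check ((left → ¬up) → down) at each j in [7,7]:
  j=7: true
Found at j=7 → formula holds.

True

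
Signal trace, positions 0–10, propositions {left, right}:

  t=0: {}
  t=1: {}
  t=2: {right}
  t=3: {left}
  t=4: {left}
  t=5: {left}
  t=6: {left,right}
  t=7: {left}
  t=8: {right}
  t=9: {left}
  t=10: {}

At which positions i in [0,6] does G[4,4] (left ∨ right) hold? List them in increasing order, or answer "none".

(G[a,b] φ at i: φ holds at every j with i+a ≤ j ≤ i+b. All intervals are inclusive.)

Evaluate at each i in [0,6]:
  i=0: ✓ (all of [4,4])
  i=1: ✓ (all of [5,5])
  i=2: ✓ (all of [6,6])
  i=3: ✓ (all of [7,7])
  i=4: ✓ (all of [8,8])
  i=5: ✓ (all of [9,9])
  i=6: ✗ (fails at j=10)

0, 1, 2, 3, 4, 5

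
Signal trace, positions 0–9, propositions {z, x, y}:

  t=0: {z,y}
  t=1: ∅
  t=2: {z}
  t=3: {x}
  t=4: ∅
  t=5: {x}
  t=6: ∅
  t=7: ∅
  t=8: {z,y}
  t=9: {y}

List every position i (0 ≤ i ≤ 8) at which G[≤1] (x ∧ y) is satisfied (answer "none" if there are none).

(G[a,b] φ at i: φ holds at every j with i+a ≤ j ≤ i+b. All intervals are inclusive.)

Evaluate at each i in [0,8]:
  i=0: ✗ (fails at j=0)
  i=1: ✗ (fails at j=1)
  i=2: ✗ (fails at j=2)
  i=3: ✗ (fails at j=3)
  i=4: ✗ (fails at j=4)
  i=5: ✗ (fails at j=5)
  i=6: ✗ (fails at j=6)
  i=7: ✗ (fails at j=7)
  i=8: ✗ (fails at j=8)

none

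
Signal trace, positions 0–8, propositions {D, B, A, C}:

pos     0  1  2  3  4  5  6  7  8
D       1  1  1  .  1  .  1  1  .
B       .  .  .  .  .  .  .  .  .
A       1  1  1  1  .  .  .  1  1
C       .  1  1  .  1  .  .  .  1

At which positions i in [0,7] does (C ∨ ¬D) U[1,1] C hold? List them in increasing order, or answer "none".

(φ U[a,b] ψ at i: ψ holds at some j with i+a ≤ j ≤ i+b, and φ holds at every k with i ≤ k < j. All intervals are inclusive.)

1, 3

Evaluate at each i in [0,7]:
  i=0: ✗ (lhs fails at k=0 before rhs at j=1)
  i=1: ✓ (rhs at j=2; lhs holds on [1,1])
  i=2: ✗ (no rhs in [3,3])
  i=3: ✓ (rhs at j=4; lhs holds on [3,3])
  i=4: ✗ (no rhs in [5,5])
  i=5: ✗ (no rhs in [6,6])
  i=6: ✗ (no rhs in [7,7])
  i=7: ✗ (lhs fails at k=7 before rhs at j=8)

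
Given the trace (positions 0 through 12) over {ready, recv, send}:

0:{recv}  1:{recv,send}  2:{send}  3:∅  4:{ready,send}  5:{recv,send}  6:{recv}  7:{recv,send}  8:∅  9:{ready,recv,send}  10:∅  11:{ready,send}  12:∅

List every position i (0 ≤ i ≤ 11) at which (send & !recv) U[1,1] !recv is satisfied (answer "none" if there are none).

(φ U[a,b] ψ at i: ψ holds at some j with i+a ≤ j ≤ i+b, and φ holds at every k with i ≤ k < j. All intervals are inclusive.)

2, 11

Evaluate at each i in [0,11]:
  i=0: ✗ (no rhs in [1,1])
  i=1: ✗ (lhs fails at k=1 before rhs at j=2)
  i=2: ✓ (rhs at j=3; lhs holds on [2,2])
  i=3: ✗ (lhs fails at k=3 before rhs at j=4)
  i=4: ✗ (no rhs in [5,5])
  i=5: ✗ (no rhs in [6,6])
  i=6: ✗ (no rhs in [7,7])
  i=7: ✗ (lhs fails at k=7 before rhs at j=8)
  i=8: ✗ (no rhs in [9,9])
  i=9: ✗ (lhs fails at k=9 before rhs at j=10)
  i=10: ✗ (lhs fails at k=10 before rhs at j=11)
  i=11: ✓ (rhs at j=12; lhs holds on [11,11])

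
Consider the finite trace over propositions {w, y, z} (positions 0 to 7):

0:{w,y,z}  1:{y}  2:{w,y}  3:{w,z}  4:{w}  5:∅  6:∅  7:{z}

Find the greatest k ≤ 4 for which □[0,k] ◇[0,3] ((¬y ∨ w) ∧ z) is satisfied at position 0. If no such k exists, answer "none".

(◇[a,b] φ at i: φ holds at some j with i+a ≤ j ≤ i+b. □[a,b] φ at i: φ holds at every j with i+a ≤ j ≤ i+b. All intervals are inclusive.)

4

◇[0,3] ((¬y ∨ w) ∧ z) must hold from j=0 onward; find where it first fails.
  j=0: holds
  j=1: holds
  j=2: holds
  j=3: holds
  j=4: holds
Holds through j=4; largest k = 4.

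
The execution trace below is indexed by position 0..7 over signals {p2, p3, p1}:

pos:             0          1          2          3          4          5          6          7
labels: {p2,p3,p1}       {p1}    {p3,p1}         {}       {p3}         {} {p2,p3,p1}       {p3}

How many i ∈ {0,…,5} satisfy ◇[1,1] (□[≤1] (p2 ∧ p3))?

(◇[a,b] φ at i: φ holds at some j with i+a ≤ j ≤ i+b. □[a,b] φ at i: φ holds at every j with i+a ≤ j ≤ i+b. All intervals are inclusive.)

Evaluate at each i in [0,5]:
  i=0: ✗ (none in [1,1])
  i=1: ✗ (none in [2,2])
  i=2: ✗ (none in [3,3])
  i=3: ✗ (none in [4,4])
  i=4: ✗ (none in [5,5])
  i=5: ✗ (none in [6,6])
Positions where it holds: {} → 0.

0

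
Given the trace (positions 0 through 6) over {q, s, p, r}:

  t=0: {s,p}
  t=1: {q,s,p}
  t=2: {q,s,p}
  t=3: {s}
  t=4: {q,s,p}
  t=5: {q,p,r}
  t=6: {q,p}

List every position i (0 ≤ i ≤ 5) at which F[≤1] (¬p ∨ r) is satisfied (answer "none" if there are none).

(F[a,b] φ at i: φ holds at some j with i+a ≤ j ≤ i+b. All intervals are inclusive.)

2, 3, 4, 5

Evaluate at each i in [0,5]:
  i=0: ✗ (none in [0,1])
  i=1: ✗ (none in [1,2])
  i=2: ✓ (witness j=3)
  i=3: ✓ (witness j=3)
  i=4: ✓ (witness j=5)
  i=5: ✓ (witness j=5)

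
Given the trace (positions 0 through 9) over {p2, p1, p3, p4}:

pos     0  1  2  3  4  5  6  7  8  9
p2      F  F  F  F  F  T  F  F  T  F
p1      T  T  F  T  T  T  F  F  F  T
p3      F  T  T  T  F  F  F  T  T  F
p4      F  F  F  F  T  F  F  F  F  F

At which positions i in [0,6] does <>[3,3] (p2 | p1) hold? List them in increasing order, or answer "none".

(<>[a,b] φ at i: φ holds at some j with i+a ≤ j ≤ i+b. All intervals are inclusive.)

0, 1, 2, 5, 6

Evaluate at each i in [0,6]:
  i=0: ✓ (witness j=3)
  i=1: ✓ (witness j=4)
  i=2: ✓ (witness j=5)
  i=3: ✗ (none in [6,6])
  i=4: ✗ (none in [7,7])
  i=5: ✓ (witness j=8)
  i=6: ✓ (witness j=9)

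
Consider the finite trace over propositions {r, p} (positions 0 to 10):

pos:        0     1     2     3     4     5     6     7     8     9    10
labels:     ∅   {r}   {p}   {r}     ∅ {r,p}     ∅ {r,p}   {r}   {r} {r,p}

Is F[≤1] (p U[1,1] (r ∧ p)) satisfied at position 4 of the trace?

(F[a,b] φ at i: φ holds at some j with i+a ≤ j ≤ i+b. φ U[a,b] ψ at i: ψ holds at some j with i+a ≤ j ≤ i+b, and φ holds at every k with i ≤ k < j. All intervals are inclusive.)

Does not hold

Check (p U[1,1] (r ∧ p)) at each j in [4,5]:
  j=4: fails
  j=5: fails
No position in the window satisfies it → formula fails.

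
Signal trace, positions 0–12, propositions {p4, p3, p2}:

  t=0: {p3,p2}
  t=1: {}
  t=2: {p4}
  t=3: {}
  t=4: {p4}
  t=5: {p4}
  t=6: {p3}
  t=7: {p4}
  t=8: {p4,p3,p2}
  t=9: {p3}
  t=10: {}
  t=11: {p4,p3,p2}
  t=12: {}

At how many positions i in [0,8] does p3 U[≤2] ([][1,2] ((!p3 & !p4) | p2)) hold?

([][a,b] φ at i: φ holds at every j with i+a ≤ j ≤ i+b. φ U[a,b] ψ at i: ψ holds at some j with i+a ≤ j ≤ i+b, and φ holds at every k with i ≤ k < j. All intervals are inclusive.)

1

Evaluate at each i in [0,8]:
  i=0: ✗ (no rhs in [0,2])
  i=1: ✗ (no rhs in [1,3])
  i=2: ✗ (no rhs in [2,4])
  i=3: ✗ (no rhs in [3,5])
  i=4: ✗ (no rhs in [4,6])
  i=5: ✗ (no rhs in [5,7])
  i=6: ✗ (no rhs in [6,8])
  i=7: ✗ (lhs fails at k=7 before rhs at j=9)
  i=8: ✓ (rhs at j=9; lhs holds on [8,8])
Positions where it holds: {8} → 1.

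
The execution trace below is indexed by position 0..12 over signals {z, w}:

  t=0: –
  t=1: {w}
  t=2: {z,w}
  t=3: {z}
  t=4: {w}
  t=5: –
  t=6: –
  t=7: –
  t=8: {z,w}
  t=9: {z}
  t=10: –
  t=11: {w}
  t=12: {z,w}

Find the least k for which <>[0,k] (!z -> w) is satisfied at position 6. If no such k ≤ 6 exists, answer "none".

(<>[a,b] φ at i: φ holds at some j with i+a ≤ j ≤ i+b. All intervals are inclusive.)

Scan j = 6,7,… for (!z -> w):
  j=6: fails
  j=7: fails
  j=8: holds
First hit at j=8, so smallest k = 8-6 = 2.

2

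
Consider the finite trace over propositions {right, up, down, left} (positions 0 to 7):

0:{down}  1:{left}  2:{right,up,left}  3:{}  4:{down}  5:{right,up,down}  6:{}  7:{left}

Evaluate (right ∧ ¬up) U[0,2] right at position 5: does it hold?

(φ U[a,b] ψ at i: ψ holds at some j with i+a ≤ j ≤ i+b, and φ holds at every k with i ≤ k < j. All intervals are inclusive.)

Need some j in [5,7] with right, and (right ∧ ¬up) at every k in [5,j-1].
  j=5: right holds; no prefix to check → satisfied.

Yes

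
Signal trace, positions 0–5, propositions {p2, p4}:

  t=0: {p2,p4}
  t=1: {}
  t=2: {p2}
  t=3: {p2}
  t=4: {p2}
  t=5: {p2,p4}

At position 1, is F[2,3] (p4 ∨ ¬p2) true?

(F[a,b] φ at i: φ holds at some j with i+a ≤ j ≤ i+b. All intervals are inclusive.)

False

Check (p4 ∨ ¬p2) at each j in [3,4]:
  j=3: false
  j=4: false
No position in the window satisfies it → formula fails.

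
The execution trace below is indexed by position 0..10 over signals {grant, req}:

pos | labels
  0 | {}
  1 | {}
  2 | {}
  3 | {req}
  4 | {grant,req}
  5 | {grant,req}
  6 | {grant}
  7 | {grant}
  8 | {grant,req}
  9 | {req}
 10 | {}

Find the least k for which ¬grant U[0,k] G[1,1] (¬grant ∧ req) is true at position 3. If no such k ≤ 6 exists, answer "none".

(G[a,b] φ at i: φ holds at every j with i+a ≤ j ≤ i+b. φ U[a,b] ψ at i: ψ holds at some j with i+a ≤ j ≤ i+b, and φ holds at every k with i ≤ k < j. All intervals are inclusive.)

Need earliest j ≥ 3 with G[1,1] (¬grant ∧ req), and ¬grant at every k in [3,j-1].
  j=3: rhs fails.
  j=4: rhs fails.
  j=5: rhs fails.
  j=6: rhs fails.
  j=7: rhs fails.
  j=8: rhs holds but lhs fails at k=4.
  j=9: rhs fails.
No witness within the range → none.

none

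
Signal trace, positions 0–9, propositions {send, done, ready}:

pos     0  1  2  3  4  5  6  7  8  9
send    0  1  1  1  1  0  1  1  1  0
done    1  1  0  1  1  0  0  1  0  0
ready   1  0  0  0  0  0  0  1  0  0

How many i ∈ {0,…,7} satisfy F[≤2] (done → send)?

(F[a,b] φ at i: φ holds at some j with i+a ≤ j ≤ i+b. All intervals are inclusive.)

Evaluate at each i in [0,7]:
  i=0: ✓ (witness j=1)
  i=1: ✓ (witness j=1)
  i=2: ✓ (witness j=2)
  i=3: ✓ (witness j=3)
  i=4: ✓ (witness j=4)
  i=5: ✓ (witness j=5)
  i=6: ✓ (witness j=6)
  i=7: ✓ (witness j=7)
Positions where it holds: {0, 1, 2, 3, 4, 5, 6, 7} → 8.

8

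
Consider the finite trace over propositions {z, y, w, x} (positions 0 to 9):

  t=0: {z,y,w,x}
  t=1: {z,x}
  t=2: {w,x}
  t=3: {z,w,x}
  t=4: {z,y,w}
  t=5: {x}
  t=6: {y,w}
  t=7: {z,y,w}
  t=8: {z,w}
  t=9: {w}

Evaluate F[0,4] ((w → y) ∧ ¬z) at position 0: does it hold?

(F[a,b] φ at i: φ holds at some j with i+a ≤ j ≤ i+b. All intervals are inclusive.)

Check ((w → y) ∧ ¬z) at each j in [0,4]:
  j=0: false
  j=1: false
  j=2: false
  j=3: false
  j=4: false
No position in the window satisfies it → formula fails.

False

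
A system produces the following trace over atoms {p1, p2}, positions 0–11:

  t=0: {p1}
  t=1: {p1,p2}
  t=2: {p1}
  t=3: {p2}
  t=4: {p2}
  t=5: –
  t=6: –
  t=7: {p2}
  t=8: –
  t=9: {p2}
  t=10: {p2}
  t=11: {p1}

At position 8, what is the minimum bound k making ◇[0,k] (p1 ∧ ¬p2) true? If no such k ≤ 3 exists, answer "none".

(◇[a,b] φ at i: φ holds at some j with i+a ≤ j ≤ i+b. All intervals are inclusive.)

3

Scan j = 8,9,… for (p1 ∧ ¬p2):
  j=8: fails
  j=9: fails
  j=10: fails
  j=11: holds
First hit at j=11, so smallest k = 11-8 = 3.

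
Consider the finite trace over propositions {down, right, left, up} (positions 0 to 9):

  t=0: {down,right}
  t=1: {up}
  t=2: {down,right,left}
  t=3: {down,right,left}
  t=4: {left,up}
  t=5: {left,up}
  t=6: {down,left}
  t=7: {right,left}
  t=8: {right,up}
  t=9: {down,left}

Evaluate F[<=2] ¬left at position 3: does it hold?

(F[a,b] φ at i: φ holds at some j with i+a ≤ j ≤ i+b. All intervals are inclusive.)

Check ¬left at each j in [3,5]:
  j=3: false
  j=4: false
  j=5: false
No position in the window satisfies it → formula fails.

Does not hold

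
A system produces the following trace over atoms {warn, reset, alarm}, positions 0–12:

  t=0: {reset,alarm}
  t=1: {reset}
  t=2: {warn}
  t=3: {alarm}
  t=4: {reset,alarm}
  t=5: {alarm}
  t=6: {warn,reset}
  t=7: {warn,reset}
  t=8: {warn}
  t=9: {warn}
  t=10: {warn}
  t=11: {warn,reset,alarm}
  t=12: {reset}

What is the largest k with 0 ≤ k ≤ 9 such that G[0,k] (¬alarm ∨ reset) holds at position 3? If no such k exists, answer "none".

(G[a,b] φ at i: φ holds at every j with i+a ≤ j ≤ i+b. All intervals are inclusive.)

none

(¬alarm ∨ reset) must hold from j=3 onward; find where it first fails.
  j=3: fails → no k works.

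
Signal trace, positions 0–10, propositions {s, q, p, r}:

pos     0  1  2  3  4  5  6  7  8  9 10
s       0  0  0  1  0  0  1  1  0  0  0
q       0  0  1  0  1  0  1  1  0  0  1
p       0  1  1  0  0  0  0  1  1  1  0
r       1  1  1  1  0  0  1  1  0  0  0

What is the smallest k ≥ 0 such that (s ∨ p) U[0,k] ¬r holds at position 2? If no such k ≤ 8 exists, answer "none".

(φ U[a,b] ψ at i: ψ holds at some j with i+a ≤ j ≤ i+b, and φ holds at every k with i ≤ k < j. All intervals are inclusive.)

Need earliest j ≥ 2 with ¬r, and (s ∨ p) at every k in [2,j-1].
  j=2: rhs fails.
  j=3: rhs fails.
  j=4: rhs holds; lhs holds on [2,3]. k = 2.

2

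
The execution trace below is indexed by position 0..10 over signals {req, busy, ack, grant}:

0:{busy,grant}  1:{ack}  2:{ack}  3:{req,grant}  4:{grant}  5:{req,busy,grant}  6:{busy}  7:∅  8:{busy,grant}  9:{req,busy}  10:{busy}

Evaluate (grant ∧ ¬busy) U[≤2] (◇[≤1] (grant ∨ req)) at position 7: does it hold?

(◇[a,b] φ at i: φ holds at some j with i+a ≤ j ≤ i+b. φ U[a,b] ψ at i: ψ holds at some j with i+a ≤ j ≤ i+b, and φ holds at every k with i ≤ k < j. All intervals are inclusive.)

Need some j in [7,9] with ◇[≤1] (grant ∨ req), and (grant ∧ ¬busy) at every k in [7,j-1].
  j=7: ◇[≤1] (grant ∨ req) holds; no prefix to check → satisfied.

True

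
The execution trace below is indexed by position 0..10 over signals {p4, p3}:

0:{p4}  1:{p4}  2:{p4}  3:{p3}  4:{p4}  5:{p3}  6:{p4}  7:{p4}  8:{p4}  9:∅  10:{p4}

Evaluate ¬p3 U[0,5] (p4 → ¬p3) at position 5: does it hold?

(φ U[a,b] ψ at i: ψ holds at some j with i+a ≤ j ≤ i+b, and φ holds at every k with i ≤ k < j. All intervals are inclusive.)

Need some j in [5,10] with (p4 → ¬p3), and ¬p3 at every k in [5,j-1].
  j=5: (p4 → ¬p3) holds; no prefix to check → satisfied.

Yes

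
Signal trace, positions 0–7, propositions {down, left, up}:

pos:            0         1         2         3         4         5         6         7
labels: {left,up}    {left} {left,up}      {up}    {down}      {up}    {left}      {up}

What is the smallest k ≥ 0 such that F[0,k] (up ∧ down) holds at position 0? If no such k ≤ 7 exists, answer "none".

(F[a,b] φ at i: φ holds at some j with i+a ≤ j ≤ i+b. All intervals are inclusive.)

Scan j = 0,1,… for (up ∧ down):
  j=0: fails
  j=1: fails
  j=2: fails
  j=3: fails
  j=4: fails
  j=5: fails
  j=6: fails
  j=7: fails
No j in [0,7] satisfies it → none.

none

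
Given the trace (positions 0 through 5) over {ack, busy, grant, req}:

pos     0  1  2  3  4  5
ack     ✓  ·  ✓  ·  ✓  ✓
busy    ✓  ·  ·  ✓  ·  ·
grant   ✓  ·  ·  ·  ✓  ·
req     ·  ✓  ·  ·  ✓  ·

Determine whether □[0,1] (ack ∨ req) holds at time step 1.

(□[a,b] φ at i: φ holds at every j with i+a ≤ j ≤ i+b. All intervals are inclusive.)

Check (ack ∨ req) at every j in [1,2]:
  j=1: true
  j=2: true
All positions satisfy it → formula holds.

Holds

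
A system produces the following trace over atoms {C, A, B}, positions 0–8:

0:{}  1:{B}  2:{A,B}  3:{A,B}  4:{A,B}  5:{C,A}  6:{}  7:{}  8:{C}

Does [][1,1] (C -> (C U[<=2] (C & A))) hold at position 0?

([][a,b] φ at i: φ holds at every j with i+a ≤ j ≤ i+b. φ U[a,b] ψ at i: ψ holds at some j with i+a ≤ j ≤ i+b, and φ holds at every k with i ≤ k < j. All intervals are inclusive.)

Check (C -> (C U[<=2] (C & A))) at every j in [1,1]:
  j=1: antecedent false → ✓
All positions satisfy it → formula holds.

Holds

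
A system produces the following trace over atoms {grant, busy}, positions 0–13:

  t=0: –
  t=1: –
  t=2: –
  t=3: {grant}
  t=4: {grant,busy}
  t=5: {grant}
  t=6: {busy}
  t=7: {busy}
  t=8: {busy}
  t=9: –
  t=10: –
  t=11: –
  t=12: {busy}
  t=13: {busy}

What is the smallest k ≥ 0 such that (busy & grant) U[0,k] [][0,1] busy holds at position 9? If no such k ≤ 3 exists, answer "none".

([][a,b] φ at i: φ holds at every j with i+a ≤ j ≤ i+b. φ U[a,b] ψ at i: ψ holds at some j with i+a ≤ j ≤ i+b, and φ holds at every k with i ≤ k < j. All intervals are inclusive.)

Need earliest j ≥ 9 with [][0,1] busy, and (busy & grant) at every k in [9,j-1].
  j=9: rhs fails.
  j=10: rhs fails.
  j=11: rhs fails.
  j=12: rhs holds but lhs fails at k=9.
No witness within the range → none.

none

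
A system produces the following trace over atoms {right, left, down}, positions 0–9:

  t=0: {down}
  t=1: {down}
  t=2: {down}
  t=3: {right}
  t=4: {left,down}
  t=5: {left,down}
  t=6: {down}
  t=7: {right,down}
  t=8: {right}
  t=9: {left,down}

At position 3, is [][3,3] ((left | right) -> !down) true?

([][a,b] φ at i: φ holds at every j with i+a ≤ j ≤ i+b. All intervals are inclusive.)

Check ((left | right) -> !down) at every j in [6,6]:
  j=6: antecedent false → ✓
All positions satisfy it → formula holds.

Holds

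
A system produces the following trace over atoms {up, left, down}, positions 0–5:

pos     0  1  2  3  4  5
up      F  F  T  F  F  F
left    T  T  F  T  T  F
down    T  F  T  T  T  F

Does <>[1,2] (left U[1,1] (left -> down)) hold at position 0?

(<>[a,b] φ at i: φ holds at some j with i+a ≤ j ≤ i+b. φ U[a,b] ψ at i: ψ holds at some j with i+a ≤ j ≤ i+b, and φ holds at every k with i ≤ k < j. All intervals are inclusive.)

Check (left U[1,1] (left -> down)) at each j in [1,2]:
  j=1: holds
  j=2: fails
Found at j=1 → formula holds.

Holds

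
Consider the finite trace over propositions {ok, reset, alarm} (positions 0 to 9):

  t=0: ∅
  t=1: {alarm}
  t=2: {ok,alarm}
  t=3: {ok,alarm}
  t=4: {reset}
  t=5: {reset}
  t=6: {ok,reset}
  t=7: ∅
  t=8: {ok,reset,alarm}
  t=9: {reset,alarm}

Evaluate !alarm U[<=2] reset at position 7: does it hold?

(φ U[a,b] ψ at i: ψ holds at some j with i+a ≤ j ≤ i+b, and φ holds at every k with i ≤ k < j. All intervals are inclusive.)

Need some j in [7,9] with reset, and !alarm at every k in [7,j-1].
  j=7: reset false.
  j=8: reset holds; !alarm holds at every k in [7,7] → satisfied.

True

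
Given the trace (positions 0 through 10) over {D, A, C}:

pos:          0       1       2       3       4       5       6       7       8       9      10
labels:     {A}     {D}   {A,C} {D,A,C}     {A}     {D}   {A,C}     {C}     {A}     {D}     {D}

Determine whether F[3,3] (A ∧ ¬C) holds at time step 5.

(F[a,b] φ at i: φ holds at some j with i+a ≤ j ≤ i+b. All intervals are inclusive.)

Yes

Check (A ∧ ¬C) at each j in [8,8]:
  j=8: true
Found at j=8 → formula holds.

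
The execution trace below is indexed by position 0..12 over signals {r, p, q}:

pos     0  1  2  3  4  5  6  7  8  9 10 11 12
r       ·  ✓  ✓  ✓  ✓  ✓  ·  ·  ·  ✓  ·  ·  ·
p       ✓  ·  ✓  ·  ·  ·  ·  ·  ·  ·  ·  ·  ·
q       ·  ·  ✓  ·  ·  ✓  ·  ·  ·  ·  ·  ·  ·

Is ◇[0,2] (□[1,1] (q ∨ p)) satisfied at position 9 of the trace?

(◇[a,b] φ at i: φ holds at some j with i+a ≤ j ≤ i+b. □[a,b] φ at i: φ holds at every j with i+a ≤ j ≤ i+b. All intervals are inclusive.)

Check □[1,1] (q ∨ p) at each j in [9,11]:
  j=9: fails at 10
  j=10: fails at 11
  j=11: fails at 12
No position in the window satisfies it → formula fails.

Does not hold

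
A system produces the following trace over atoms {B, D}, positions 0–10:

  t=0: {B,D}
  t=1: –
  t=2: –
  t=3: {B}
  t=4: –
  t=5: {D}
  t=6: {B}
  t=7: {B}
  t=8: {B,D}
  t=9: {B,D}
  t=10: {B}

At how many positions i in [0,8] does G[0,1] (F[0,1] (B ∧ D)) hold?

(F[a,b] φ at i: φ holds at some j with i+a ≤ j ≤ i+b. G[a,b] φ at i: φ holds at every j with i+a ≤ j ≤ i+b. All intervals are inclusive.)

2

Evaluate at each i in [0,8]:
  i=0: ✗ (fails at j=1)
  i=1: ✗ (fails at j=1)
  i=2: ✗ (fails at j=2)
  i=3: ✗ (fails at j=3)
  i=4: ✗ (fails at j=4)
  i=5: ✗ (fails at j=5)
  i=6: ✗ (fails at j=6)
  i=7: ✓ (all of [7,8])
  i=8: ✓ (all of [8,9])
Positions where it holds: {7, 8} → 2.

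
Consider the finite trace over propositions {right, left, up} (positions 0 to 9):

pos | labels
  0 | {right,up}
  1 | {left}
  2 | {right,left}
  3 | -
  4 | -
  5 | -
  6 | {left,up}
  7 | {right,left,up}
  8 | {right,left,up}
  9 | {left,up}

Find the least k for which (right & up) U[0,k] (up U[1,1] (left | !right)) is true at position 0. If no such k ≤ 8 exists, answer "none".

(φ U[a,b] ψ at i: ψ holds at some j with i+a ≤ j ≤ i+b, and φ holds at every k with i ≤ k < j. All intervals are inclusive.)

Need earliest j ≥ 0 with (up U[1,1] (left | !right)), and (right & up) at every k in [0,j-1].
  j=0: rhs holds (empty prefix). k = 0.

0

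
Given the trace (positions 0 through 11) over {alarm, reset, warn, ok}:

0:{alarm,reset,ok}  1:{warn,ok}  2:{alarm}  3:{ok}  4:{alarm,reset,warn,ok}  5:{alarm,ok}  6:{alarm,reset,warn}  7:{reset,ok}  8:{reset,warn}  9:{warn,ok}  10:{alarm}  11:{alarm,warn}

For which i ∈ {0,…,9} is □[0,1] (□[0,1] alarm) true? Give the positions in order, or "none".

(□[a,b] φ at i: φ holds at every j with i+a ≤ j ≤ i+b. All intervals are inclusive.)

Evaluate at each i in [0,9]:
  i=0: ✗ (fails at j=0)
  i=1: ✗ (fails at j=1)
  i=2: ✗ (fails at j=2)
  i=3: ✗ (fails at j=3)
  i=4: ✓ (all of [4,5])
  i=5: ✗ (fails at j=6)
  i=6: ✗ (fails at j=6)
  i=7: ✗ (fails at j=7)
  i=8: ✗ (fails at j=8)
  i=9: ✗ (fails at j=9)

4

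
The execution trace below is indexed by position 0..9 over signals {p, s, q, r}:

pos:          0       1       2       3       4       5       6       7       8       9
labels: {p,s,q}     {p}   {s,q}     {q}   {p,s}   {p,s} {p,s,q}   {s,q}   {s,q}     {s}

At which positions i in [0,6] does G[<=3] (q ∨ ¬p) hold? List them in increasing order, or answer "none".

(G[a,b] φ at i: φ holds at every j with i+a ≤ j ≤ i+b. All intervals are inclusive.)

6

Evaluate at each i in [0,6]:
  i=0: ✗ (fails at j=1)
  i=1: ✗ (fails at j=1)
  i=2: ✗ (fails at j=4)
  i=3: ✗ (fails at j=4)
  i=4: ✗ (fails at j=4)
  i=5: ✗ (fails at j=5)
  i=6: ✓ (all of [6,9])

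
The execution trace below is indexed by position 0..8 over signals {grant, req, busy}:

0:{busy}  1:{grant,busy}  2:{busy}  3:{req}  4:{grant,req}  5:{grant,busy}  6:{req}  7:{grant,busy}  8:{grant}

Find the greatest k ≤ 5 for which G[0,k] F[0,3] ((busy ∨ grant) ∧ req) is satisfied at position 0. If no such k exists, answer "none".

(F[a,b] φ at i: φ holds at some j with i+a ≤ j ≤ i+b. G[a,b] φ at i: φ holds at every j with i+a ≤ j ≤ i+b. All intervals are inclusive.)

none

F[0,3] ((busy ∨ grant) ∧ req) must hold from j=0 onward; find where it first fails.
  j=0: fails → no k works.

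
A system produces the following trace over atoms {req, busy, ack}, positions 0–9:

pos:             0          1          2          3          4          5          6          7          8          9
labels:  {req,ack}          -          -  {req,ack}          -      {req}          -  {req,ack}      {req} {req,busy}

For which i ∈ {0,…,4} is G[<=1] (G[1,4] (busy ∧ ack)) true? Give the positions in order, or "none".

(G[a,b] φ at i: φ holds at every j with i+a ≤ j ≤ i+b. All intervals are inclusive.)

Evaluate at each i in [0,4]:
  i=0: ✗ (fails at j=0)
  i=1: ✗ (fails at j=1)
  i=2: ✗ (fails at j=2)
  i=3: ✗ (fails at j=3)
  i=4: ✗ (fails at j=4)

none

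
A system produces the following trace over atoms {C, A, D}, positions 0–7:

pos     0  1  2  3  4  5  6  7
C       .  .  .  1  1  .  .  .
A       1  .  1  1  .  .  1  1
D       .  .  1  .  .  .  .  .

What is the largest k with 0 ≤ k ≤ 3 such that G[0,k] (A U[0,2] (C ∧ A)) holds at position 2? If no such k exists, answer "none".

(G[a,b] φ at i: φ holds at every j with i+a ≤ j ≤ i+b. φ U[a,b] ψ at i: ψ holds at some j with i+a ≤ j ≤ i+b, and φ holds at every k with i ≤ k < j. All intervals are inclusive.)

(A U[0,2] (C ∧ A)) must hold from j=2 onward; find where it first fails.
  j=2: holds
  j=3: holds
  j=4: fails
Holds on [2,3], so largest k = 1.

1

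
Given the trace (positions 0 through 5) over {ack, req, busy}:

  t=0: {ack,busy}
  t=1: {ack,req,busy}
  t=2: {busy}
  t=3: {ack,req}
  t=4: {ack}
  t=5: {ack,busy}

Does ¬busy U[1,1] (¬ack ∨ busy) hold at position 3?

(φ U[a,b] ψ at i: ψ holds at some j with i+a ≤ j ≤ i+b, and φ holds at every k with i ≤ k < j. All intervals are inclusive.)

Need some j in [4,4] with (¬ack ∨ busy), and ¬busy at every k in [3,j-1].
  j=4: (¬ack ∨ busy) false.
No j in the window works → until fails.

No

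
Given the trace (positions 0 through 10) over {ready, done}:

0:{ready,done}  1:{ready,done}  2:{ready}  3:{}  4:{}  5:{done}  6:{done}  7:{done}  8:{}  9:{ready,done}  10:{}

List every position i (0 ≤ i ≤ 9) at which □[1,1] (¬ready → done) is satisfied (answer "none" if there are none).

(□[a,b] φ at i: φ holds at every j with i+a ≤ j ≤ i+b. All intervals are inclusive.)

0, 1, 4, 5, 6, 8

Evaluate at each i in [0,9]:
  i=0: ✓ (all of [1,1])
  i=1: ✓ (all of [2,2])
  i=2: ✗ (fails at j=3)
  i=3: ✗ (fails at j=4)
  i=4: ✓ (all of [5,5])
  i=5: ✓ (all of [6,6])
  i=6: ✓ (all of [7,7])
  i=7: ✗ (fails at j=8)
  i=8: ✓ (all of [9,9])
  i=9: ✗ (fails at j=10)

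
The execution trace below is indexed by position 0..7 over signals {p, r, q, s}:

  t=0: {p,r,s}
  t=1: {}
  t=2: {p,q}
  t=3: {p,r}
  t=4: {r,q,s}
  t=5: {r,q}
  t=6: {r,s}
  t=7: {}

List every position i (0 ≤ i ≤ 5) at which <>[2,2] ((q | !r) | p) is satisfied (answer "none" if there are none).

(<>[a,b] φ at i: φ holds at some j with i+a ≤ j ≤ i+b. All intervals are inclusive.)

0, 1, 2, 3, 5

Evaluate at each i in [0,5]:
  i=0: ✓ (witness j=2)
  i=1: ✓ (witness j=3)
  i=2: ✓ (witness j=4)
  i=3: ✓ (witness j=5)
  i=4: ✗ (none in [6,6])
  i=5: ✓ (witness j=7)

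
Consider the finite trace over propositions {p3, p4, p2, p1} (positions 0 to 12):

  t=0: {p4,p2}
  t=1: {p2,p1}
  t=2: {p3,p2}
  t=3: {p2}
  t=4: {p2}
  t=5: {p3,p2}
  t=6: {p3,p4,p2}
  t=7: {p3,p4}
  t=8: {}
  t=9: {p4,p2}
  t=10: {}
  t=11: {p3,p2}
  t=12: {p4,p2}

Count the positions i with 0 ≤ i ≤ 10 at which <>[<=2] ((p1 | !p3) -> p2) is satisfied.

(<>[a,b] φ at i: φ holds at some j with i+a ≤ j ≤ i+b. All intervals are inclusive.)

11

Evaluate at each i in [0,10]:
  i=0: ✓ (witness j=0)
  i=1: ✓ (witness j=1)
  i=2: ✓ (witness j=2)
  i=3: ✓ (witness j=3)
  i=4: ✓ (witness j=4)
  i=5: ✓ (witness j=5)
  i=6: ✓ (witness j=6)
  i=7: ✓ (witness j=7)
  i=8: ✓ (witness j=9)
  i=9: ✓ (witness j=9)
  i=10: ✓ (witness j=11)
Positions where it holds: {0, 1, 2, 3, 4, 5, 6, 7, 8, 9, 10} → 11.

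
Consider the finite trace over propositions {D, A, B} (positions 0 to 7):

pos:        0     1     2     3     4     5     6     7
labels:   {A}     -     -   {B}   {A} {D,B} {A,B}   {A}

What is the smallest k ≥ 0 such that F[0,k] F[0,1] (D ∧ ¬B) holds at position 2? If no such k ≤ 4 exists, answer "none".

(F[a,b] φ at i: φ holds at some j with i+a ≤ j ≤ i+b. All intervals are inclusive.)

Scan j = 2,3,… for F[0,1] (D ∧ ¬B):
  j=2: fails
  j=3: fails
  j=4: fails
  j=5: fails
  j=6: fails
No j in [2,6] satisfies it → none.

none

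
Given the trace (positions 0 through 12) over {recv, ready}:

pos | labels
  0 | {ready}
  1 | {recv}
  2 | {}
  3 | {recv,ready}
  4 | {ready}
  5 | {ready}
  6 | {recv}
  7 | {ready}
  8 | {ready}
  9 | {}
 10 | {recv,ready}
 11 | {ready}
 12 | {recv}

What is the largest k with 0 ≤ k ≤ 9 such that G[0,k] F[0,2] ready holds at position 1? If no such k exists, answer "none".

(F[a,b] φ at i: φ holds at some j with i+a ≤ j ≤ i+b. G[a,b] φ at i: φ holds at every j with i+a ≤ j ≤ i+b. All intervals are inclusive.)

F[0,2] ready must hold from j=1 onward; find where it first fails.
  j=1: holds
  j=2: holds
  j=3: holds
  j=4: holds
  j=5: holds
  j=6: holds
  j=7: holds
  j=8: holds
  j=9: holds
  j=10: holds
Holds through j=10; largest k = 9.

9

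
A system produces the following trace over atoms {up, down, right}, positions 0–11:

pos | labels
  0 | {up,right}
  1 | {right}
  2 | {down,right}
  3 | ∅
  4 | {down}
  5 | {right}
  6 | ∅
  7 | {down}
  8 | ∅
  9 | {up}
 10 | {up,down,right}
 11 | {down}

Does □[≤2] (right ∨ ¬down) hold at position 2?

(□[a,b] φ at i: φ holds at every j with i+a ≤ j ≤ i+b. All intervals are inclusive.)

Does not hold

Check (right ∨ ¬down) at every j in [2,4]:
  j=2: true
  j=3: true
  j=4: false
Fails at j=4 → formula fails.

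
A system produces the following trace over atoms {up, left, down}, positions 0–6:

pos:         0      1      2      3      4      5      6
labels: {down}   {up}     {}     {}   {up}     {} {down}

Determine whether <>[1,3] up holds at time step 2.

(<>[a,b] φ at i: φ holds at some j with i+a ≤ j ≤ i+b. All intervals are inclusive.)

Check up at each j in [3,5]:
  j=3: false
  j=4: true
  j=5: false
Found at j=4 → formula holds.

Yes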